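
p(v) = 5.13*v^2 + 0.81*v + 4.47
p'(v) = 10.26*v + 0.81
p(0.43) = 5.77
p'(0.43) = 5.22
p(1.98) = 26.19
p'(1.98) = 21.12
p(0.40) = 5.61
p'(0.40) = 4.91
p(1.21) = 12.96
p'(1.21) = 13.22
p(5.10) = 142.03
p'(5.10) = 53.14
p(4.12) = 94.89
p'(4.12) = 43.08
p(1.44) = 16.27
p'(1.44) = 15.58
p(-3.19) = 54.09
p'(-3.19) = -31.92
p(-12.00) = 733.47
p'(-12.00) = -122.31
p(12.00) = 752.91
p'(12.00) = 123.93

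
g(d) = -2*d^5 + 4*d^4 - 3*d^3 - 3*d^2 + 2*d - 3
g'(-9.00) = -77947.00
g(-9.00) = 146265.00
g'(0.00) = 2.00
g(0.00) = -3.00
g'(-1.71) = -179.56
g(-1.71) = 63.25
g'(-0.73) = -7.48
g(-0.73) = -3.34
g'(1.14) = -9.72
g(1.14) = -6.16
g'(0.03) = 1.81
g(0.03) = -2.94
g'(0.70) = -3.52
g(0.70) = -3.47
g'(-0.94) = -21.41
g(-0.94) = -0.45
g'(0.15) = 0.95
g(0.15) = -2.78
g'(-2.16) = -405.95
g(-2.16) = 190.02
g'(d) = -10*d^4 + 16*d^3 - 9*d^2 - 6*d + 2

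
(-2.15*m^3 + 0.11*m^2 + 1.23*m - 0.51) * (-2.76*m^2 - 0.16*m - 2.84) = 5.934*m^5 + 0.0404*m^4 + 2.6936*m^3 + 0.8984*m^2 - 3.4116*m + 1.4484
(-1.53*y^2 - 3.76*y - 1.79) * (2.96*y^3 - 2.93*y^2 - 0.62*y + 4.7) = -4.5288*y^5 - 6.6467*y^4 + 6.667*y^3 + 0.3849*y^2 - 16.5622*y - 8.413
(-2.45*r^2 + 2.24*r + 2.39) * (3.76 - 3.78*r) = 9.261*r^3 - 17.6792*r^2 - 0.611800000000001*r + 8.9864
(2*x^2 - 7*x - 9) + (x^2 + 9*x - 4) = 3*x^2 + 2*x - 13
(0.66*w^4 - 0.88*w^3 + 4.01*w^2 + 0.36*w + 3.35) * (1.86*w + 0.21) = 1.2276*w^5 - 1.4982*w^4 + 7.2738*w^3 + 1.5117*w^2 + 6.3066*w + 0.7035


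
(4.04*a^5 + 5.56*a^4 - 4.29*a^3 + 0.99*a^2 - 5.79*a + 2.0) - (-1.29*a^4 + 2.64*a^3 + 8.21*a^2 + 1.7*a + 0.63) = 4.04*a^5 + 6.85*a^4 - 6.93*a^3 - 7.22*a^2 - 7.49*a + 1.37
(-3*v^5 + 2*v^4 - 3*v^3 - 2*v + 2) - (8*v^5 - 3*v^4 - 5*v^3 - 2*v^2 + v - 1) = -11*v^5 + 5*v^4 + 2*v^3 + 2*v^2 - 3*v + 3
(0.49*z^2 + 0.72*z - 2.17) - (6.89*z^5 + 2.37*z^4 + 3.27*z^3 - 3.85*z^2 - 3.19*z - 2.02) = -6.89*z^5 - 2.37*z^4 - 3.27*z^3 + 4.34*z^2 + 3.91*z - 0.15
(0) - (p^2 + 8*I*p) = -p^2 - 8*I*p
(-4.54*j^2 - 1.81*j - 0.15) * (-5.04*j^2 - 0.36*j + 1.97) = 22.8816*j^4 + 10.7568*j^3 - 7.5362*j^2 - 3.5117*j - 0.2955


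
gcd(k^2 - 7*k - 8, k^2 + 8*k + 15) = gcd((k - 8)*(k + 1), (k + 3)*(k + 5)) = 1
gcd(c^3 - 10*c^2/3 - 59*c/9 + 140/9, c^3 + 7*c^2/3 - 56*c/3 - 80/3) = c - 4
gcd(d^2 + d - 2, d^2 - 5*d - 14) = d + 2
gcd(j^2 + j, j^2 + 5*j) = j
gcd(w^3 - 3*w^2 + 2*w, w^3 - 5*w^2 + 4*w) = w^2 - w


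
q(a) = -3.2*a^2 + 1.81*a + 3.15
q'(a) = 1.81 - 6.4*a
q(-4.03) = -56.12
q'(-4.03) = 27.60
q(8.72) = -224.39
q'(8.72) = -54.00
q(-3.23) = -36.08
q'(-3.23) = 22.48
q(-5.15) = -91.04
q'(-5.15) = 34.77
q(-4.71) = -76.36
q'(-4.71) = 31.95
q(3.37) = -27.09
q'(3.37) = -19.76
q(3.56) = -30.96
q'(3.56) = -20.97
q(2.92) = -18.85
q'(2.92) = -16.88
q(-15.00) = -744.00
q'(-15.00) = 97.81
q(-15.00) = -744.00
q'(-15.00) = 97.81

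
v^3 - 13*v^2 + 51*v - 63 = (v - 7)*(v - 3)^2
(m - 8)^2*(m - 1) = m^3 - 17*m^2 + 80*m - 64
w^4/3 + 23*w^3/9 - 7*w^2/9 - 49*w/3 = w*(w/3 + 1)*(w - 7/3)*(w + 7)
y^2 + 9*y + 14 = (y + 2)*(y + 7)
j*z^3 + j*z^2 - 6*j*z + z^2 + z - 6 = (z - 2)*(z + 3)*(j*z + 1)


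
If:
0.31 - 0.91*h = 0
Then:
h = 0.34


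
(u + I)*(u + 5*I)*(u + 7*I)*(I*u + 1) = I*u^4 - 12*u^3 - 34*I*u^2 - 12*u - 35*I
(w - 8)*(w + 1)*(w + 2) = w^3 - 5*w^2 - 22*w - 16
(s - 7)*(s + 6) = s^2 - s - 42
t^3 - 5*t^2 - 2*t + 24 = (t - 4)*(t - 3)*(t + 2)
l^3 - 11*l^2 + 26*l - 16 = (l - 8)*(l - 2)*(l - 1)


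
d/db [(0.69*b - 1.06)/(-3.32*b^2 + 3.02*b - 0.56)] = (2.2908*b^2 - 7.0384*b + 2.8148)/(11.0224*b^4 - 20.0528*b^3 + 12.8388*b^2 - 3.3824*b + 0.3136)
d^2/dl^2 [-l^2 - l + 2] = -2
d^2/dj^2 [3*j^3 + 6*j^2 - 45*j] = 18*j + 12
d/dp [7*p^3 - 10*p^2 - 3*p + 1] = 21*p^2 - 20*p - 3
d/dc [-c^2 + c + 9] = 1 - 2*c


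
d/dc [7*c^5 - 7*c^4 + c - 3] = 35*c^4 - 28*c^3 + 1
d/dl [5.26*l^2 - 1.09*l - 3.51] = 10.52*l - 1.09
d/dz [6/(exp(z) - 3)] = -6*exp(z)/(exp(z) - 3)^2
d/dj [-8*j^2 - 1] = -16*j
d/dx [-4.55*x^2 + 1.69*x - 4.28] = 1.69 - 9.1*x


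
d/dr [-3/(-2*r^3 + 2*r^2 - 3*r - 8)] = 3*(-6*r^2 + 4*r - 3)/(2*r^3 - 2*r^2 + 3*r + 8)^2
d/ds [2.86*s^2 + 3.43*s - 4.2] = 5.72*s + 3.43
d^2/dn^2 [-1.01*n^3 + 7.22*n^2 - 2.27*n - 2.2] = 14.44 - 6.06*n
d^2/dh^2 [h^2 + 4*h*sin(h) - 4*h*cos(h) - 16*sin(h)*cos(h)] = 4*sqrt(2)*h*cos(h + pi/4) + 32*sin(2*h) + 8*sqrt(2)*sin(h + pi/4) + 2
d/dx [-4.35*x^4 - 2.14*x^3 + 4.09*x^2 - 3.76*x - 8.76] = -17.4*x^3 - 6.42*x^2 + 8.18*x - 3.76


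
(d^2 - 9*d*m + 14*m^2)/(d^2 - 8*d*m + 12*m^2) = (d - 7*m)/(d - 6*m)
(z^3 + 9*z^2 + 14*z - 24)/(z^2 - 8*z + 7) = (z^2 + 10*z + 24)/(z - 7)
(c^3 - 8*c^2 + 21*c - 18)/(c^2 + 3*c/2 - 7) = 2*(c^2 - 6*c + 9)/(2*c + 7)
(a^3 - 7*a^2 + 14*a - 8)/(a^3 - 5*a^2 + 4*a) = (a - 2)/a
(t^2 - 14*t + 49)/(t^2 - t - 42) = (t - 7)/(t + 6)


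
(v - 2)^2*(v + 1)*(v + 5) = v^4 + 2*v^3 - 15*v^2 + 4*v + 20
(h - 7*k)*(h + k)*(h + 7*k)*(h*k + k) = h^4*k + h^3*k^2 + h^3*k - 49*h^2*k^3 + h^2*k^2 - 49*h*k^4 - 49*h*k^3 - 49*k^4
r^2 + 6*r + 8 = (r + 2)*(r + 4)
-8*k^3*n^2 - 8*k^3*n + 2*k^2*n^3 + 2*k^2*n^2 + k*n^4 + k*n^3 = n*(-2*k + n)*(4*k + n)*(k*n + k)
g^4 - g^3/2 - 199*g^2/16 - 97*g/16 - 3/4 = (g - 4)*(g + 1/4)^2*(g + 3)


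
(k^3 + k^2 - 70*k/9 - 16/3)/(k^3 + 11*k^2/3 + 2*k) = (k - 8/3)/k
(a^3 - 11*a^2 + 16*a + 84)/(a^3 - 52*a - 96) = (a^2 - 13*a + 42)/(a^2 - 2*a - 48)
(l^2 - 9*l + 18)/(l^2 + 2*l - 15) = (l - 6)/(l + 5)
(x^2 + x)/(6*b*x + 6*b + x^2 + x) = x/(6*b + x)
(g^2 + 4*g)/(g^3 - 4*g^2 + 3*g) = (g + 4)/(g^2 - 4*g + 3)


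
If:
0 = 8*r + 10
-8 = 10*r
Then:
No Solution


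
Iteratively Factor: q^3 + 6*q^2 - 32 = (q + 4)*(q^2 + 2*q - 8) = (q + 4)^2*(q - 2)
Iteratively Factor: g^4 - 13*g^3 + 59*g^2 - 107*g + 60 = (g - 3)*(g^3 - 10*g^2 + 29*g - 20) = (g - 3)*(g - 1)*(g^2 - 9*g + 20) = (g - 4)*(g - 3)*(g - 1)*(g - 5)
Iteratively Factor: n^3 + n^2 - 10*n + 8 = (n - 2)*(n^2 + 3*n - 4) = (n - 2)*(n - 1)*(n + 4)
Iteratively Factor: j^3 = (j)*(j^2) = j^2*(j)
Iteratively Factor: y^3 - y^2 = (y)*(y^2 - y) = y^2*(y - 1)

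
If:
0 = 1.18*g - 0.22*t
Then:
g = 0.186440677966102*t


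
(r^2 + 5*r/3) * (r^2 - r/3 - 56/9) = r^4 + 4*r^3/3 - 61*r^2/9 - 280*r/27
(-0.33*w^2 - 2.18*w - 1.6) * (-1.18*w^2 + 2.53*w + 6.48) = 0.3894*w^4 + 1.7375*w^3 - 5.7658*w^2 - 18.1744*w - 10.368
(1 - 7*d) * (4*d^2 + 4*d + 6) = -28*d^3 - 24*d^2 - 38*d + 6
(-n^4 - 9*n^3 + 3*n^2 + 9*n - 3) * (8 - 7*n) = 7*n^5 + 55*n^4 - 93*n^3 - 39*n^2 + 93*n - 24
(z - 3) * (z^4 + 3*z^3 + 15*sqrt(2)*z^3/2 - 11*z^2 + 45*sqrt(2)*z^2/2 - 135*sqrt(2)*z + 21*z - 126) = z^5 + 15*sqrt(2)*z^4/2 - 20*z^3 - 405*sqrt(2)*z^2/2 + 54*z^2 - 189*z + 405*sqrt(2)*z + 378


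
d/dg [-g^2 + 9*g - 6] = 9 - 2*g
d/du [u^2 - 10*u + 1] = 2*u - 10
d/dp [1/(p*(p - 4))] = 2*(2 - p)/(p^2*(p^2 - 8*p + 16))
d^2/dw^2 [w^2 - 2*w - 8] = 2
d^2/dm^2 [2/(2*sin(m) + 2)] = (2 - sin(m))/(sin(m) + 1)^2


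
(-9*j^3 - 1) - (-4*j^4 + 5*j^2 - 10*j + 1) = 4*j^4 - 9*j^3 - 5*j^2 + 10*j - 2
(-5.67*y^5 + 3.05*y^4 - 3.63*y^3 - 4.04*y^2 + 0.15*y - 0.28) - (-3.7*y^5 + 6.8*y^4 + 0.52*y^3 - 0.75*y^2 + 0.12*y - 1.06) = -1.97*y^5 - 3.75*y^4 - 4.15*y^3 - 3.29*y^2 + 0.03*y + 0.78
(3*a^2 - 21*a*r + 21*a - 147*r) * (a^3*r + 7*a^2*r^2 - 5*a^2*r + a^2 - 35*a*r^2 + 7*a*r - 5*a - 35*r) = 3*a^5*r + 6*a^4*r + 3*a^4 - 147*a^3*r^3 - 105*a^3*r + 6*a^3 - 294*a^2*r^3 - 147*a^2*r^2 - 105*a^2 + 5145*a*r^3 - 294*a*r^2 + 5145*r^2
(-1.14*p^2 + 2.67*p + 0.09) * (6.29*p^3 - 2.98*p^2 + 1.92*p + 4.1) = -7.1706*p^5 + 20.1915*p^4 - 9.5793*p^3 + 0.1842*p^2 + 11.1198*p + 0.369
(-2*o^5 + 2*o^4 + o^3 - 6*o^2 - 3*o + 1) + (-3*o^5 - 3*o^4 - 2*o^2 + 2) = -5*o^5 - o^4 + o^3 - 8*o^2 - 3*o + 3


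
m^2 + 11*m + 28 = (m + 4)*(m + 7)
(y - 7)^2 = y^2 - 14*y + 49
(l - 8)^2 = l^2 - 16*l + 64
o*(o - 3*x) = o^2 - 3*o*x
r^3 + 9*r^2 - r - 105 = (r - 3)*(r + 5)*(r + 7)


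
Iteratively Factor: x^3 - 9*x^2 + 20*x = (x - 5)*(x^2 - 4*x) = x*(x - 5)*(x - 4)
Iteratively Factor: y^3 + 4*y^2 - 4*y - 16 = (y + 2)*(y^2 + 2*y - 8) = (y - 2)*(y + 2)*(y + 4)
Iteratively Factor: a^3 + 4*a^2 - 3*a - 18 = (a - 2)*(a^2 + 6*a + 9) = (a - 2)*(a + 3)*(a + 3)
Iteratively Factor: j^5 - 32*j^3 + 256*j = (j - 4)*(j^4 + 4*j^3 - 16*j^2 - 64*j) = (j - 4)*(j + 4)*(j^3 - 16*j) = (j - 4)*(j + 4)^2*(j^2 - 4*j) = (j - 4)^2*(j + 4)^2*(j)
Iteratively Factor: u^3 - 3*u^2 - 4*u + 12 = (u - 2)*(u^2 - u - 6) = (u - 3)*(u - 2)*(u + 2)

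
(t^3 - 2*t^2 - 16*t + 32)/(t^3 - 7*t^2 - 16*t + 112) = (t - 2)/(t - 7)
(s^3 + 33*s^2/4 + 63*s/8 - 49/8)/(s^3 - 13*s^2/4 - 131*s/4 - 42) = (2*s^2 + 13*s - 7)/(2*(s^2 - 5*s - 24))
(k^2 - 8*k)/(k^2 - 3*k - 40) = k/(k + 5)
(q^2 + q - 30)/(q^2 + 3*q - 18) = (q - 5)/(q - 3)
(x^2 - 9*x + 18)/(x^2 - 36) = (x - 3)/(x + 6)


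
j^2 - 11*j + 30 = (j - 6)*(j - 5)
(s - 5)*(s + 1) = s^2 - 4*s - 5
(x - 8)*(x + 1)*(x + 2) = x^3 - 5*x^2 - 22*x - 16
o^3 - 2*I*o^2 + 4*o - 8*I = (o - 2*I)^2*(o + 2*I)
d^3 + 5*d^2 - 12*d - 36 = (d - 3)*(d + 2)*(d + 6)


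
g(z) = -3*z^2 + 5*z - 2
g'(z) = 5 - 6*z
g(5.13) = -55.30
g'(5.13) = -25.78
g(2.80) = -11.52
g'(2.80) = -11.80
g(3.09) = -15.19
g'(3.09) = -13.54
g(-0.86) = -8.52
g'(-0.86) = 10.16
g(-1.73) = -19.63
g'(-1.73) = 15.38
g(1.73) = -2.33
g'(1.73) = -5.38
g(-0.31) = -3.84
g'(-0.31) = 6.86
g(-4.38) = -81.45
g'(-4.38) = 31.28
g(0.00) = -2.00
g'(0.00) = 5.00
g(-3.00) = -44.00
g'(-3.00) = 23.00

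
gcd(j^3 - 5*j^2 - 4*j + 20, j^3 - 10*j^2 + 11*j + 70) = j^2 - 3*j - 10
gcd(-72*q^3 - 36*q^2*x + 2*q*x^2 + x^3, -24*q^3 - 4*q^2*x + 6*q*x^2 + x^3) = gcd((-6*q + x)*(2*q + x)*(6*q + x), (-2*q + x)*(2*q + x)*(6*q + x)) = 12*q^2 + 8*q*x + x^2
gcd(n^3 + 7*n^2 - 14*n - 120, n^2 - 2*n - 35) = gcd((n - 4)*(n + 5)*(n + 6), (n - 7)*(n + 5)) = n + 5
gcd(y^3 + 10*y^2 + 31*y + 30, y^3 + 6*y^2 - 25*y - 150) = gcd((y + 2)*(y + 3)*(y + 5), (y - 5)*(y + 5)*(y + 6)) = y + 5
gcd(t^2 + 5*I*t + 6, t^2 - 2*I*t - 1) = t - I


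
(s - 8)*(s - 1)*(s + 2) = s^3 - 7*s^2 - 10*s + 16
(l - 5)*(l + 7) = l^2 + 2*l - 35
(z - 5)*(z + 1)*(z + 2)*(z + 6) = z^4 + 4*z^3 - 25*z^2 - 88*z - 60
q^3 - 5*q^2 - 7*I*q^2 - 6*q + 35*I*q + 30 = (q - 5)*(q - 6*I)*(q - I)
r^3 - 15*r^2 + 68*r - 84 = (r - 7)*(r - 6)*(r - 2)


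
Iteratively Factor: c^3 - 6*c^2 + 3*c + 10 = (c - 5)*(c^2 - c - 2) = (c - 5)*(c + 1)*(c - 2)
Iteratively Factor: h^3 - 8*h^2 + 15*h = (h - 3)*(h^2 - 5*h) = (h - 5)*(h - 3)*(h)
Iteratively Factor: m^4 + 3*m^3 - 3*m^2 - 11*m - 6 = (m + 1)*(m^3 + 2*m^2 - 5*m - 6) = (m + 1)*(m + 3)*(m^2 - m - 2) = (m + 1)^2*(m + 3)*(m - 2)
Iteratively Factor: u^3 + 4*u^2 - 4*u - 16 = (u - 2)*(u^2 + 6*u + 8) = (u - 2)*(u + 4)*(u + 2)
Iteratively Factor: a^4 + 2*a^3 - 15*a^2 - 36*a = (a + 3)*(a^3 - a^2 - 12*a) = a*(a + 3)*(a^2 - a - 12) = a*(a + 3)^2*(a - 4)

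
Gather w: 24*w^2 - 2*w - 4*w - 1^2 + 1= 24*w^2 - 6*w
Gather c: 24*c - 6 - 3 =24*c - 9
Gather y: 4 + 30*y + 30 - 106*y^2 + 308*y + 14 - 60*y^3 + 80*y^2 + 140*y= -60*y^3 - 26*y^2 + 478*y + 48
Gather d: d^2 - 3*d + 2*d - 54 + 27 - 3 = d^2 - d - 30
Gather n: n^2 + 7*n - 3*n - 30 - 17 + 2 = n^2 + 4*n - 45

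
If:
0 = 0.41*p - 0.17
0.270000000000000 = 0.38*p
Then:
No Solution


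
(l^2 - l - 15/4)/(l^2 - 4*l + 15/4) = (2*l + 3)/(2*l - 3)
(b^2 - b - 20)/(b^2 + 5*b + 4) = (b - 5)/(b + 1)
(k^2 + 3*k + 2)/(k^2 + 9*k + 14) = (k + 1)/(k + 7)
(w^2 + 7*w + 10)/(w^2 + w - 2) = (w + 5)/(w - 1)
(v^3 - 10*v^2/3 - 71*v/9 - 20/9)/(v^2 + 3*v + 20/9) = (3*v^2 - 14*v - 5)/(3*v + 5)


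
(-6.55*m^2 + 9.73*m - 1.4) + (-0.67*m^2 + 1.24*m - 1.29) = -7.22*m^2 + 10.97*m - 2.69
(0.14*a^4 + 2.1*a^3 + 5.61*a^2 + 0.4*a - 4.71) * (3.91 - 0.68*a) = -0.0952*a^5 - 0.8806*a^4 + 4.3962*a^3 + 21.6631*a^2 + 4.7668*a - 18.4161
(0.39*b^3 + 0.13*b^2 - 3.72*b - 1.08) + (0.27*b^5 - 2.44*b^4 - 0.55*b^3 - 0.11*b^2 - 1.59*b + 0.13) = 0.27*b^5 - 2.44*b^4 - 0.16*b^3 + 0.02*b^2 - 5.31*b - 0.95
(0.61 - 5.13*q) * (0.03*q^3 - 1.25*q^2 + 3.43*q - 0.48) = -0.1539*q^4 + 6.4308*q^3 - 18.3584*q^2 + 4.5547*q - 0.2928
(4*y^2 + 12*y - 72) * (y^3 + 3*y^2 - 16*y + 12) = 4*y^5 + 24*y^4 - 100*y^3 - 360*y^2 + 1296*y - 864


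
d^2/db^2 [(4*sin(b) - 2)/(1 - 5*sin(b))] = 6*(-5*sin(b)^2 - sin(b) + 10)/(5*sin(b) - 1)^3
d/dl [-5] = 0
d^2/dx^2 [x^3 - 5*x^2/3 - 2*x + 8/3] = 6*x - 10/3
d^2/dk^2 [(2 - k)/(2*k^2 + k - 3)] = 2*(-(k - 2)*(4*k + 1)^2 + 3*(2*k - 1)*(2*k^2 + k - 3))/(2*k^2 + k - 3)^3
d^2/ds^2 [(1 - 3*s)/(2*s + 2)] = 4/(s + 1)^3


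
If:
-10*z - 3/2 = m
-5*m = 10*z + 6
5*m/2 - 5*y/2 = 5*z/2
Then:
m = -9/8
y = -87/80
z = -3/80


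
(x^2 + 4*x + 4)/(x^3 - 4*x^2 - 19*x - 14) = (x + 2)/(x^2 - 6*x - 7)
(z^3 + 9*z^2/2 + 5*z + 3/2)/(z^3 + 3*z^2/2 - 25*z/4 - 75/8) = 4*(2*z^3 + 9*z^2 + 10*z + 3)/(8*z^3 + 12*z^2 - 50*z - 75)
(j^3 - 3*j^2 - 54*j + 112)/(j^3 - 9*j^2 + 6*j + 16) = (j + 7)/(j + 1)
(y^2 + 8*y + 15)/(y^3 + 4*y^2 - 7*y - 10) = (y + 3)/(y^2 - y - 2)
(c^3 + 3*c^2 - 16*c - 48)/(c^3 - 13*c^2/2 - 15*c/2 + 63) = 2*(c^2 - 16)/(2*c^2 - 19*c + 42)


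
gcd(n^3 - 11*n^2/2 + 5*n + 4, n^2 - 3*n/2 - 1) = n^2 - 3*n/2 - 1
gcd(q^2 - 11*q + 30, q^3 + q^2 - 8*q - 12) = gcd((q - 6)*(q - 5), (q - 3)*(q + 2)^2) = 1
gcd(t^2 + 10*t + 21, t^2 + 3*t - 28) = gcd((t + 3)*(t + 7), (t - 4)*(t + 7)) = t + 7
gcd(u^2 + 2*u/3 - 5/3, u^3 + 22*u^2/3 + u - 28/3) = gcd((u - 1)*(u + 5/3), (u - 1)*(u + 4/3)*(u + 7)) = u - 1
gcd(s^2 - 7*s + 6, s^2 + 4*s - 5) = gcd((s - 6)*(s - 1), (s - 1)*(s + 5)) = s - 1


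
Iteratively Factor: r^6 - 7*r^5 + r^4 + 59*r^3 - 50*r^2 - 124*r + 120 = (r + 2)*(r^5 - 9*r^4 + 19*r^3 + 21*r^2 - 92*r + 60) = (r - 2)*(r + 2)*(r^4 - 7*r^3 + 5*r^2 + 31*r - 30) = (r - 5)*(r - 2)*(r + 2)*(r^3 - 2*r^2 - 5*r + 6) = (r - 5)*(r - 2)*(r + 2)^2*(r^2 - 4*r + 3) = (r - 5)*(r - 2)*(r - 1)*(r + 2)^2*(r - 3)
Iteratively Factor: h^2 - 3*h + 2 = (h - 2)*(h - 1)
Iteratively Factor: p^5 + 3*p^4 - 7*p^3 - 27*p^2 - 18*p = (p + 1)*(p^4 + 2*p^3 - 9*p^2 - 18*p) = (p + 1)*(p + 3)*(p^3 - p^2 - 6*p) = (p - 3)*(p + 1)*(p + 3)*(p^2 + 2*p) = p*(p - 3)*(p + 1)*(p + 3)*(p + 2)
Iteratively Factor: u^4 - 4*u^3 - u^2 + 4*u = (u)*(u^3 - 4*u^2 - u + 4) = u*(u + 1)*(u^2 - 5*u + 4) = u*(u - 1)*(u + 1)*(u - 4)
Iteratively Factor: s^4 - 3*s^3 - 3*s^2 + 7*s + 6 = (s - 2)*(s^3 - s^2 - 5*s - 3) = (s - 2)*(s + 1)*(s^2 - 2*s - 3) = (s - 3)*(s - 2)*(s + 1)*(s + 1)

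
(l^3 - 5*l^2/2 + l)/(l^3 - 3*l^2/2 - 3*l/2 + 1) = l/(l + 1)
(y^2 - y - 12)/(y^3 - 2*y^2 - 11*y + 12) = 1/(y - 1)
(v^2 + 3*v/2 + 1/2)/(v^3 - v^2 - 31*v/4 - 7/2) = 2*(v + 1)/(2*v^2 - 3*v - 14)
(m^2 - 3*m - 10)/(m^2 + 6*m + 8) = (m - 5)/(m + 4)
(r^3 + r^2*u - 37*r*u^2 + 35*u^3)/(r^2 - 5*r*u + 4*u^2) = (r^2 + 2*r*u - 35*u^2)/(r - 4*u)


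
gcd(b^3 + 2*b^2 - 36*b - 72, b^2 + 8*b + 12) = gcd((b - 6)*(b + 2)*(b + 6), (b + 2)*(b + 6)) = b^2 + 8*b + 12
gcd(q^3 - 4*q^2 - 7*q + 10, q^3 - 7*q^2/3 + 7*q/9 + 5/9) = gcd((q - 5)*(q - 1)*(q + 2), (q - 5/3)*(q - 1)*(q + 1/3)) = q - 1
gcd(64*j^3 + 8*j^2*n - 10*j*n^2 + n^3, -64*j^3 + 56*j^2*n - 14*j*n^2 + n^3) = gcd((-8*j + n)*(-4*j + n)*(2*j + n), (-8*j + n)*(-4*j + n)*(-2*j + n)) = 32*j^2 - 12*j*n + n^2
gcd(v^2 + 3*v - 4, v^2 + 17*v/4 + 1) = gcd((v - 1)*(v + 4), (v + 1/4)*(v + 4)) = v + 4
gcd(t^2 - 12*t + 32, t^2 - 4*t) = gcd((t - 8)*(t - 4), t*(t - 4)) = t - 4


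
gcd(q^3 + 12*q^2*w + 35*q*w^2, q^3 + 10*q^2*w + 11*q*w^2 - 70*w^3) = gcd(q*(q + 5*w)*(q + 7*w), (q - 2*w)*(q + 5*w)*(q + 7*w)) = q^2 + 12*q*w + 35*w^2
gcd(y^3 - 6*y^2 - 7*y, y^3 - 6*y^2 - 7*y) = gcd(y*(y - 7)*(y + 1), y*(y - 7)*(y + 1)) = y^3 - 6*y^2 - 7*y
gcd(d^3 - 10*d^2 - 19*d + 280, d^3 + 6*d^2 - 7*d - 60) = d + 5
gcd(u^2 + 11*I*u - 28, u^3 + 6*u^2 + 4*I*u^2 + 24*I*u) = u + 4*I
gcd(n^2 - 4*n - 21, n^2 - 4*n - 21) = n^2 - 4*n - 21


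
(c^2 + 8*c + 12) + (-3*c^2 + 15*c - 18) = -2*c^2 + 23*c - 6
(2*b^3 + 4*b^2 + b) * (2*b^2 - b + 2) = 4*b^5 + 6*b^4 + 2*b^3 + 7*b^2 + 2*b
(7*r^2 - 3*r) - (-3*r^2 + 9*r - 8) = 10*r^2 - 12*r + 8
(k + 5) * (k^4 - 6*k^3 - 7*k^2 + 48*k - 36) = k^5 - k^4 - 37*k^3 + 13*k^2 + 204*k - 180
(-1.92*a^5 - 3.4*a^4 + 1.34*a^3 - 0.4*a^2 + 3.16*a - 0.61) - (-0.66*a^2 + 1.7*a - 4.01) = -1.92*a^5 - 3.4*a^4 + 1.34*a^3 + 0.26*a^2 + 1.46*a + 3.4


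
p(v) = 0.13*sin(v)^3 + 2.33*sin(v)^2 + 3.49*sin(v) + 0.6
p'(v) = 0.39*sin(v)^2*cos(v) + 4.66*sin(v)*cos(v) + 3.49*cos(v)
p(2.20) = 5.01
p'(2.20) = -4.42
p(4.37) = -0.73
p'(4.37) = 0.19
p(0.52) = 2.93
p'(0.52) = 5.12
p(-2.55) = -0.64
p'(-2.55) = -0.84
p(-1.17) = -0.74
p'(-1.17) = -0.18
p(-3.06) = 0.33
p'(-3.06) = -3.10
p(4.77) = -0.69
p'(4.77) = -0.04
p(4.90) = -0.70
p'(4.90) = -0.13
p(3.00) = 1.14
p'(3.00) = -4.11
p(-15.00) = -0.72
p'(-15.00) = -0.47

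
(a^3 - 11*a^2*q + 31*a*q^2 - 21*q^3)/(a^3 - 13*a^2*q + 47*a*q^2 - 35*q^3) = (-a + 3*q)/(-a + 5*q)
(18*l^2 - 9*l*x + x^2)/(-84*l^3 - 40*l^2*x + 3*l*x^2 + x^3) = (-3*l + x)/(14*l^2 + 9*l*x + x^2)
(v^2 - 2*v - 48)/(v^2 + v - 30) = (v - 8)/(v - 5)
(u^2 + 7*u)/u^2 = (u + 7)/u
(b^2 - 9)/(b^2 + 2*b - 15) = (b + 3)/(b + 5)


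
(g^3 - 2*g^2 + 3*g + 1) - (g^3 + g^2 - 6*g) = -3*g^2 + 9*g + 1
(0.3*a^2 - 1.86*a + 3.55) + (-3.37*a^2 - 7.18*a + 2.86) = -3.07*a^2 - 9.04*a + 6.41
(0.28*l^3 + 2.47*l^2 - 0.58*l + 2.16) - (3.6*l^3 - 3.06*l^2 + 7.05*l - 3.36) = -3.32*l^3 + 5.53*l^2 - 7.63*l + 5.52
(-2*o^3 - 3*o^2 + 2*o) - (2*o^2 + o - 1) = -2*o^3 - 5*o^2 + o + 1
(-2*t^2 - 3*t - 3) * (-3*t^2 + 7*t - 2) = 6*t^4 - 5*t^3 - 8*t^2 - 15*t + 6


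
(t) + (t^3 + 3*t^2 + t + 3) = t^3 + 3*t^2 + 2*t + 3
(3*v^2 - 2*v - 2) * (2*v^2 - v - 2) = 6*v^4 - 7*v^3 - 8*v^2 + 6*v + 4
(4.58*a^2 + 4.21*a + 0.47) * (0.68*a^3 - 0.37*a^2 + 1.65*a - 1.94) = 3.1144*a^5 + 1.1682*a^4 + 6.3189*a^3 - 2.1126*a^2 - 7.3919*a - 0.9118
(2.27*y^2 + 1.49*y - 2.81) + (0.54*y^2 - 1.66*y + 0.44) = 2.81*y^2 - 0.17*y - 2.37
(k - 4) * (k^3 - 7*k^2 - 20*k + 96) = k^4 - 11*k^3 + 8*k^2 + 176*k - 384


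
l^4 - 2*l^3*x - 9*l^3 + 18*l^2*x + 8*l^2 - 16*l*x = l*(l - 8)*(l - 1)*(l - 2*x)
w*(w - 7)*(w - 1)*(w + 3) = w^4 - 5*w^3 - 17*w^2 + 21*w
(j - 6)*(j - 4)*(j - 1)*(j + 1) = j^4 - 10*j^3 + 23*j^2 + 10*j - 24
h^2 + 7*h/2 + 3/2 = (h + 1/2)*(h + 3)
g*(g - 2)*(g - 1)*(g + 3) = g^4 - 7*g^2 + 6*g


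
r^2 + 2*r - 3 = (r - 1)*(r + 3)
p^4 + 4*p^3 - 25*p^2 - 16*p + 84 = (p - 3)*(p - 2)*(p + 2)*(p + 7)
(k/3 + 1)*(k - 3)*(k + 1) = k^3/3 + k^2/3 - 3*k - 3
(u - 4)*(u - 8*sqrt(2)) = u^2 - 8*sqrt(2)*u - 4*u + 32*sqrt(2)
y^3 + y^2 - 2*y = y*(y - 1)*(y + 2)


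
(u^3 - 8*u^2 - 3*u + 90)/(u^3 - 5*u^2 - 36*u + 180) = (u + 3)/(u + 6)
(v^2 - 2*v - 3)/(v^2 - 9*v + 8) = (v^2 - 2*v - 3)/(v^2 - 9*v + 8)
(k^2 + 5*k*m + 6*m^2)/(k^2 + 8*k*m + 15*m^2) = (k + 2*m)/(k + 5*m)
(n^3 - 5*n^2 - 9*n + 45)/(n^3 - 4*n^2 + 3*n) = (n^2 - 2*n - 15)/(n*(n - 1))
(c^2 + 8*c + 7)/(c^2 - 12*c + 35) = (c^2 + 8*c + 7)/(c^2 - 12*c + 35)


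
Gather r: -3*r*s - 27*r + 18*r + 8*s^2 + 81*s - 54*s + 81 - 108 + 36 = r*(-3*s - 9) + 8*s^2 + 27*s + 9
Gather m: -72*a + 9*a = -63*a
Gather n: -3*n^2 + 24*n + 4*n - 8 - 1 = -3*n^2 + 28*n - 9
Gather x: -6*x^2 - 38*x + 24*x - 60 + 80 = -6*x^2 - 14*x + 20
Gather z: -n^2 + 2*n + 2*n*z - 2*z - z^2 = -n^2 + 2*n - z^2 + z*(2*n - 2)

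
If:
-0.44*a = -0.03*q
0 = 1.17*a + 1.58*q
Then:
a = 0.00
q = 0.00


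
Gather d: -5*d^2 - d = -5*d^2 - d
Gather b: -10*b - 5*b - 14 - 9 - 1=-15*b - 24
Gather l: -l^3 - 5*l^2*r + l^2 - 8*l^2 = -l^3 + l^2*(-5*r - 7)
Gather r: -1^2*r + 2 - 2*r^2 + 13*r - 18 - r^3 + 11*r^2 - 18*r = -r^3 + 9*r^2 - 6*r - 16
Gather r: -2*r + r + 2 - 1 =1 - r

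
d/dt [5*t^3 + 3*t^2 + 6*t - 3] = 15*t^2 + 6*t + 6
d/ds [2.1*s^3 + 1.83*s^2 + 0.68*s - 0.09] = 6.3*s^2 + 3.66*s + 0.68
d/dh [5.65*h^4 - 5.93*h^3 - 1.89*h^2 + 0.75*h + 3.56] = 22.6*h^3 - 17.79*h^2 - 3.78*h + 0.75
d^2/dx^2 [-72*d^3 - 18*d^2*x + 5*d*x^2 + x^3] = 10*d + 6*x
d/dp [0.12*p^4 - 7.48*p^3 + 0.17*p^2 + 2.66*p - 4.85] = 0.48*p^3 - 22.44*p^2 + 0.34*p + 2.66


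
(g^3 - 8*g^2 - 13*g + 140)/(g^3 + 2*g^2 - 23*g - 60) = (g - 7)/(g + 3)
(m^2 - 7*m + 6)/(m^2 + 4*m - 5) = (m - 6)/(m + 5)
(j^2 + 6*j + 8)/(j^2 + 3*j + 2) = (j + 4)/(j + 1)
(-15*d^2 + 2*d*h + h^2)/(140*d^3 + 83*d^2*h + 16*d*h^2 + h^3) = (-3*d + h)/(28*d^2 + 11*d*h + h^2)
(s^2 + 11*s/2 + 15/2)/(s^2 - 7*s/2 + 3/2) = (2*s^2 + 11*s + 15)/(2*s^2 - 7*s + 3)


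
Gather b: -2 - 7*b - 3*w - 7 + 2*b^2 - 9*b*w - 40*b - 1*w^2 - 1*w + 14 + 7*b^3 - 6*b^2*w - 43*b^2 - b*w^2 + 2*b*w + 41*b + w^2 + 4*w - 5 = 7*b^3 + b^2*(-6*w - 41) + b*(-w^2 - 7*w - 6)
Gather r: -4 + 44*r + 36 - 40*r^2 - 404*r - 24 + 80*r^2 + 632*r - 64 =40*r^2 + 272*r - 56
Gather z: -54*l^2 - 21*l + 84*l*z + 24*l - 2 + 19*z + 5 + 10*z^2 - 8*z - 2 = -54*l^2 + 3*l + 10*z^2 + z*(84*l + 11) + 1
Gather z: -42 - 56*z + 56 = 14 - 56*z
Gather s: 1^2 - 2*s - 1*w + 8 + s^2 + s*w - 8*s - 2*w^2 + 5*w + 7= s^2 + s*(w - 10) - 2*w^2 + 4*w + 16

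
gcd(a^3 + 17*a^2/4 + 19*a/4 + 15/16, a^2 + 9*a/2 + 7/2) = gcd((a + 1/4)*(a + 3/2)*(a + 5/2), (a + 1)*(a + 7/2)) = 1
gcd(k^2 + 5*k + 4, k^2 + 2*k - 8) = k + 4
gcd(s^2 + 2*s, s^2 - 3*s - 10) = s + 2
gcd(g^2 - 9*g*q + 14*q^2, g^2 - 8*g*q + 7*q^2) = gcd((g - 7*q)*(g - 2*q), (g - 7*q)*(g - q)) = -g + 7*q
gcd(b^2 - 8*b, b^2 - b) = b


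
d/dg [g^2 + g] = 2*g + 1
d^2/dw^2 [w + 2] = 0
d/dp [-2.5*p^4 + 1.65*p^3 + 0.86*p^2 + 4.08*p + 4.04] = -10.0*p^3 + 4.95*p^2 + 1.72*p + 4.08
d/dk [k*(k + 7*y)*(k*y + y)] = y*(3*k^2 + 14*k*y + 2*k + 7*y)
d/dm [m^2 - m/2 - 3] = 2*m - 1/2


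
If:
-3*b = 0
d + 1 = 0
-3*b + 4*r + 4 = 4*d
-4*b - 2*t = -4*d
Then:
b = 0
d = -1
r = -2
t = -2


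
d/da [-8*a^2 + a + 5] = 1 - 16*a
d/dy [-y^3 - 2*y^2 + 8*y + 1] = -3*y^2 - 4*y + 8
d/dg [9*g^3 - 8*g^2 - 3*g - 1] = 27*g^2 - 16*g - 3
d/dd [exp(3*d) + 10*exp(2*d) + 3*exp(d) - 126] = (3*exp(2*d) + 20*exp(d) + 3)*exp(d)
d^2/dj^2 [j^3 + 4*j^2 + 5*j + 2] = 6*j + 8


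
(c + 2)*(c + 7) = c^2 + 9*c + 14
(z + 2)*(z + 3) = z^2 + 5*z + 6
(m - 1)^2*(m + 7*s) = m^3 + 7*m^2*s - 2*m^2 - 14*m*s + m + 7*s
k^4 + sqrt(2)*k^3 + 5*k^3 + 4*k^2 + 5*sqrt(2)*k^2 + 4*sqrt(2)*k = k*(k + 1)*(k + 4)*(k + sqrt(2))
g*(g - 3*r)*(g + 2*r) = g^3 - g^2*r - 6*g*r^2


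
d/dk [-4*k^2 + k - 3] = 1 - 8*k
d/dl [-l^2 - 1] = -2*l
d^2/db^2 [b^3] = 6*b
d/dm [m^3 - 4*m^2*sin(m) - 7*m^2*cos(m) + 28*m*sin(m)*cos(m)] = 7*m^2*sin(m) - 4*m^2*cos(m) + 3*m^2 - 8*m*sin(m) - 14*m*cos(m) + 28*m*cos(2*m) + 14*sin(2*m)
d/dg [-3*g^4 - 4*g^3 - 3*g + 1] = -12*g^3 - 12*g^2 - 3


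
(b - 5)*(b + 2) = b^2 - 3*b - 10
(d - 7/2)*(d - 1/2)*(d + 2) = d^3 - 2*d^2 - 25*d/4 + 7/2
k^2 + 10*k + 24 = (k + 4)*(k + 6)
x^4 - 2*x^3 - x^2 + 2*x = x*(x - 2)*(x - 1)*(x + 1)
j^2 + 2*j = j*(j + 2)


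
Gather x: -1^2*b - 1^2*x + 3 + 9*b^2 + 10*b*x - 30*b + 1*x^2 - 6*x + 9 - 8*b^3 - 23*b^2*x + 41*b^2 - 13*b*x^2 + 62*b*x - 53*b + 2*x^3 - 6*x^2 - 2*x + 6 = -8*b^3 + 50*b^2 - 84*b + 2*x^3 + x^2*(-13*b - 5) + x*(-23*b^2 + 72*b - 9) + 18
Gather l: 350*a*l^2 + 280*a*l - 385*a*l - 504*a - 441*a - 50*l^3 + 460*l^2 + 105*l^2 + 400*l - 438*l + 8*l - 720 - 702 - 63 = -945*a - 50*l^3 + l^2*(350*a + 565) + l*(-105*a - 30) - 1485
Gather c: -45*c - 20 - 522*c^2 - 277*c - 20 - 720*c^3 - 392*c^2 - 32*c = -720*c^3 - 914*c^2 - 354*c - 40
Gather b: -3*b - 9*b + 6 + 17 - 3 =20 - 12*b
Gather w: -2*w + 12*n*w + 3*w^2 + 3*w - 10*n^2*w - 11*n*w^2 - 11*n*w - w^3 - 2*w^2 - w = -w^3 + w^2*(1 - 11*n) + w*(-10*n^2 + n)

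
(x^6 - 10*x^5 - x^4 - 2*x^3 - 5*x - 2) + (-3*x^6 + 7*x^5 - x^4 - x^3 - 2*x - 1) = -2*x^6 - 3*x^5 - 2*x^4 - 3*x^3 - 7*x - 3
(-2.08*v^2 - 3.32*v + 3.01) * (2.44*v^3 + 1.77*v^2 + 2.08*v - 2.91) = -5.0752*v^5 - 11.7824*v^4 - 2.8584*v^3 + 4.4749*v^2 + 15.922*v - 8.7591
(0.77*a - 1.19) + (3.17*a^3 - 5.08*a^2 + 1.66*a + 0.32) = 3.17*a^3 - 5.08*a^2 + 2.43*a - 0.87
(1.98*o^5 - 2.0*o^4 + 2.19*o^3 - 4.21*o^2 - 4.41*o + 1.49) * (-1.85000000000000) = -3.663*o^5 + 3.7*o^4 - 4.0515*o^3 + 7.7885*o^2 + 8.1585*o - 2.7565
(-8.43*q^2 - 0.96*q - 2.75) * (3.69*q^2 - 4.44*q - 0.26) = -31.1067*q^4 + 33.8868*q^3 - 3.6933*q^2 + 12.4596*q + 0.715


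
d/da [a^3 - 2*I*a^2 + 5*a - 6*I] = 3*a^2 - 4*I*a + 5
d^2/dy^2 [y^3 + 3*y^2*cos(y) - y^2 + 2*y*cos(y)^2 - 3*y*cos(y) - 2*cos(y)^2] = -3*y^2*cos(y) - 12*y*sin(y) + 3*y*cos(y) - 4*y*cos(2*y) + 6*y + 6*sqrt(2)*sin(y + pi/4) + 4*sqrt(2)*cos(2*y + pi/4) - 2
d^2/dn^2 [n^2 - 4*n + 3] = 2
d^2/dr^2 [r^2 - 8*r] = 2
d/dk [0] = 0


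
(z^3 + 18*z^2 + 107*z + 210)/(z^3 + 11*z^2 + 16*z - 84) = (z + 5)/(z - 2)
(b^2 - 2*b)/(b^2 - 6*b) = (b - 2)/(b - 6)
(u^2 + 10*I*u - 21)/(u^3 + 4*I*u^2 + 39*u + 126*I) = 1/(u - 6*I)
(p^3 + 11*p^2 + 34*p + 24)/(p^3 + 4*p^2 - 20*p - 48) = (p^2 + 5*p + 4)/(p^2 - 2*p - 8)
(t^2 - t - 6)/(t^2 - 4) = (t - 3)/(t - 2)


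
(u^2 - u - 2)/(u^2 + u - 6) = (u + 1)/(u + 3)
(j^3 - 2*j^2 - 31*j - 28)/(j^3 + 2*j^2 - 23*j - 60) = (j^2 - 6*j - 7)/(j^2 - 2*j - 15)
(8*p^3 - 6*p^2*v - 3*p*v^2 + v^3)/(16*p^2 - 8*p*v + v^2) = (2*p^2 - p*v - v^2)/(4*p - v)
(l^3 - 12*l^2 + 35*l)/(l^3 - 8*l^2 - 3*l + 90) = l*(l - 7)/(l^2 - 3*l - 18)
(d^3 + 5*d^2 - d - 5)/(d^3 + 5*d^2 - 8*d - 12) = (d^2 + 4*d - 5)/(d^2 + 4*d - 12)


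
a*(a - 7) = a^2 - 7*a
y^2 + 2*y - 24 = (y - 4)*(y + 6)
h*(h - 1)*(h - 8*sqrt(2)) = h^3 - 8*sqrt(2)*h^2 - h^2 + 8*sqrt(2)*h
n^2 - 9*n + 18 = (n - 6)*(n - 3)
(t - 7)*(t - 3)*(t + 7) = t^3 - 3*t^2 - 49*t + 147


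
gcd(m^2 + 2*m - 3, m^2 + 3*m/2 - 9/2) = m + 3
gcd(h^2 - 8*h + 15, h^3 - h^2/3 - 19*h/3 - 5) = h - 3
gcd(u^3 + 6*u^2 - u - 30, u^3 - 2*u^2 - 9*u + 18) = u^2 + u - 6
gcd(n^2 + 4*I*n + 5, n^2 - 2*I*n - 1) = n - I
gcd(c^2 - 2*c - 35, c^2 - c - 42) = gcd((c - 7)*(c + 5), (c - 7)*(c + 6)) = c - 7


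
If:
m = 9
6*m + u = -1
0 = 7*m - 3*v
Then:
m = 9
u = -55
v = 21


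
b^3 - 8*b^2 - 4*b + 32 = (b - 8)*(b - 2)*(b + 2)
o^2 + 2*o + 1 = (o + 1)^2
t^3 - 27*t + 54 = (t - 3)^2*(t + 6)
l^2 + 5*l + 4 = (l + 1)*(l + 4)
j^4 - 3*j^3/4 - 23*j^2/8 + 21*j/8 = j*(j - 3/2)*(j - 1)*(j + 7/4)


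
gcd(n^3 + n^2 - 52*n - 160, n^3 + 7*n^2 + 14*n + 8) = n + 4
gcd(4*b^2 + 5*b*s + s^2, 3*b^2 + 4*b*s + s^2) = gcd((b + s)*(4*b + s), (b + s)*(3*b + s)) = b + s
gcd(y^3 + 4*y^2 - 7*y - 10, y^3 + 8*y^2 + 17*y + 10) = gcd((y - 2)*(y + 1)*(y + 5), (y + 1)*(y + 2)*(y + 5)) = y^2 + 6*y + 5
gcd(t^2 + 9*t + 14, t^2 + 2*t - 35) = t + 7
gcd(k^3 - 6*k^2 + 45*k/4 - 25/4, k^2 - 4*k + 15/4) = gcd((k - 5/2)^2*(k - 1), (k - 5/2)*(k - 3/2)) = k - 5/2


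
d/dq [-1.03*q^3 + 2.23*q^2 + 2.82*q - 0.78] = -3.09*q^2 + 4.46*q + 2.82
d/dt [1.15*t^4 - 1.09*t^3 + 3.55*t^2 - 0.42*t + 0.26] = 4.6*t^3 - 3.27*t^2 + 7.1*t - 0.42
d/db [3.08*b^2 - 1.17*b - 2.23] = 6.16*b - 1.17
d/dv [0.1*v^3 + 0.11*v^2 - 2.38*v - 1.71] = 0.3*v^2 + 0.22*v - 2.38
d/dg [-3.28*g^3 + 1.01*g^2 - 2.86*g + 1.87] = -9.84*g^2 + 2.02*g - 2.86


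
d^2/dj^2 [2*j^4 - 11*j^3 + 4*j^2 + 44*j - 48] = 24*j^2 - 66*j + 8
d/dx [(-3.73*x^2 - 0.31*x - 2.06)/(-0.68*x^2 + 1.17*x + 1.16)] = (-4.5749*x^2 - 11.4552*x + 2.0506)/(0.4624*x^4 - 1.5912*x^3 - 0.2087*x^2 + 2.7144*x + 1.3456)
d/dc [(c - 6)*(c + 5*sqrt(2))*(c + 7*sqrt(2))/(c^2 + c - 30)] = (c^4 + 2*c^3 - 166*c^2 + 84*sqrt(2)*c^2 - 720*sqrt(2)*c + 1200*c - 1680 + 2160*sqrt(2))/(c^4 + 2*c^3 - 59*c^2 - 60*c + 900)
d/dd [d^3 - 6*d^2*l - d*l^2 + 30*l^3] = 3*d^2 - 12*d*l - l^2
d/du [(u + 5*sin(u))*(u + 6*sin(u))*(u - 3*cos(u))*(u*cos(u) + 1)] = -(u + 5*sin(u))*(u + 6*sin(u))*(u - 3*cos(u))*(u*sin(u) - cos(u)) + (u + 5*sin(u))*(u + 6*sin(u))*(u*cos(u) + 1)*(3*sin(u) + 1) + (u + 5*sin(u))*(u - 3*cos(u))*(u*cos(u) + 1)*(6*cos(u) + 1) + (u + 6*sin(u))*(u - 3*cos(u))*(u*cos(u) + 1)*(5*cos(u) + 1)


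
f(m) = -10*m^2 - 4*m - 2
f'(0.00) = -4.00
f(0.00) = -2.00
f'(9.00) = -184.00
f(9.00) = -848.00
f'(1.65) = -37.00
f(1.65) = -35.82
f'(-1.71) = 30.20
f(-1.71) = -24.40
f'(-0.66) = 9.20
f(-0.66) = -3.72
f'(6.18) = -127.60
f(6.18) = -408.64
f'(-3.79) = 71.80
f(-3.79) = -130.48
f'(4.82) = -100.40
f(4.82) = -253.60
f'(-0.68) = 9.60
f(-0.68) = -3.90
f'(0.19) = -7.80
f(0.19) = -3.12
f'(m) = -20*m - 4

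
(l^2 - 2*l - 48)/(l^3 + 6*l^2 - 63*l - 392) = (l + 6)/(l^2 + 14*l + 49)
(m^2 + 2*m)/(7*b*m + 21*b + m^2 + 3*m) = m*(m + 2)/(7*b*m + 21*b + m^2 + 3*m)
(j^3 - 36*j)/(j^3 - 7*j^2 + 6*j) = (j + 6)/(j - 1)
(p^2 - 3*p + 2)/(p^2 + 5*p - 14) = (p - 1)/(p + 7)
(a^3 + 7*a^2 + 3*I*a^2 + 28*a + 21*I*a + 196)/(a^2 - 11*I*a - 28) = (a^2 + 7*a*(1 + I) + 49*I)/(a - 7*I)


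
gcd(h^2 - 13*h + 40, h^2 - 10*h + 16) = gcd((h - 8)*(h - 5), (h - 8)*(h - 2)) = h - 8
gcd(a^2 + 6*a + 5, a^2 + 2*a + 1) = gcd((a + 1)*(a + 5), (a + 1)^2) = a + 1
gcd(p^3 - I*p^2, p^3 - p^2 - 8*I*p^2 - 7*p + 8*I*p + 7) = p - I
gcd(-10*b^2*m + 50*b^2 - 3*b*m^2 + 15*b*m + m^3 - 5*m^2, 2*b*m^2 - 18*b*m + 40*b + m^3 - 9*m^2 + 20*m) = 2*b*m - 10*b + m^2 - 5*m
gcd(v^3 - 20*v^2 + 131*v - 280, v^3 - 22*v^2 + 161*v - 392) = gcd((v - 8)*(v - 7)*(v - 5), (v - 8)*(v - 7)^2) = v^2 - 15*v + 56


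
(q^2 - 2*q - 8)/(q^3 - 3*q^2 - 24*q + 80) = (q + 2)/(q^2 + q - 20)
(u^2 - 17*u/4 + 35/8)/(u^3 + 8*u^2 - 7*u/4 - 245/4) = (4*u - 7)/(2*(2*u^2 + 21*u + 49))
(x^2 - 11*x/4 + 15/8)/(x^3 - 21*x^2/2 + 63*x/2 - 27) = (x - 5/4)/(x^2 - 9*x + 18)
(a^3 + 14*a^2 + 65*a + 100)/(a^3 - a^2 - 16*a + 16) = (a^2 + 10*a + 25)/(a^2 - 5*a + 4)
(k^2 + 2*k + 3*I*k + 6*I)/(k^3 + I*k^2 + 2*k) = (k^2 + k*(2 + 3*I) + 6*I)/(k*(k^2 + I*k + 2))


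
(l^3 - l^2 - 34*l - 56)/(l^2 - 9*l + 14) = (l^2 + 6*l + 8)/(l - 2)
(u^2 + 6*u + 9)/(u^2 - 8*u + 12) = (u^2 + 6*u + 9)/(u^2 - 8*u + 12)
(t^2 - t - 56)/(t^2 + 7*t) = (t - 8)/t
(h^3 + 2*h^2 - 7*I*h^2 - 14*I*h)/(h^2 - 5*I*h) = (h^2 + h*(2 - 7*I) - 14*I)/(h - 5*I)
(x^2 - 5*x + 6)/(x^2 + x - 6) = (x - 3)/(x + 3)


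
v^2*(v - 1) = v^3 - v^2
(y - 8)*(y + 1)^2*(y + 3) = y^4 - 3*y^3 - 33*y^2 - 53*y - 24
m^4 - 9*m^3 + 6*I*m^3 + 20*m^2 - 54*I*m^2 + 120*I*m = m*(m - 5)*(m - 4)*(m + 6*I)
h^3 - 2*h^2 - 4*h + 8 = (h - 2)^2*(h + 2)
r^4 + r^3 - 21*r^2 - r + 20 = (r - 4)*(r - 1)*(r + 1)*(r + 5)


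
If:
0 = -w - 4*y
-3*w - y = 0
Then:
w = 0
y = 0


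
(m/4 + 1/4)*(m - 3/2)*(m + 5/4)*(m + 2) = m^4/4 + 11*m^3/16 - 5*m^2/32 - 49*m/32 - 15/16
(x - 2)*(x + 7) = x^2 + 5*x - 14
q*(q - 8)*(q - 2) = q^3 - 10*q^2 + 16*q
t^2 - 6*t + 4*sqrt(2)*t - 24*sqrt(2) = (t - 6)*(t + 4*sqrt(2))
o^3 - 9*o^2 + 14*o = o*(o - 7)*(o - 2)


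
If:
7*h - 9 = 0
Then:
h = 9/7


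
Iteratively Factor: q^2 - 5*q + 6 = (q - 2)*(q - 3)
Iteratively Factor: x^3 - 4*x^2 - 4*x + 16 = (x - 2)*(x^2 - 2*x - 8) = (x - 2)*(x + 2)*(x - 4)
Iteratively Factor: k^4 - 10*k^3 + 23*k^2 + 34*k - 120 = (k - 5)*(k^3 - 5*k^2 - 2*k + 24) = (k - 5)*(k - 3)*(k^2 - 2*k - 8) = (k - 5)*(k - 4)*(k - 3)*(k + 2)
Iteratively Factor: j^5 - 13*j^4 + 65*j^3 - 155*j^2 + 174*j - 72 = (j - 3)*(j^4 - 10*j^3 + 35*j^2 - 50*j + 24) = (j - 3)*(j - 1)*(j^3 - 9*j^2 + 26*j - 24) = (j - 4)*(j - 3)*(j - 1)*(j^2 - 5*j + 6) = (j - 4)*(j - 3)^2*(j - 1)*(j - 2)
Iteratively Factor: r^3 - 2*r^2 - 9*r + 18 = (r - 2)*(r^2 - 9) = (r - 2)*(r + 3)*(r - 3)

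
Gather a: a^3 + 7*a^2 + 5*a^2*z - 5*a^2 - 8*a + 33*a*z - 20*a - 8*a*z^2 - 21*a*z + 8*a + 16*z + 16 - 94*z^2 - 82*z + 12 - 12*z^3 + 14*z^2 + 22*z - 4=a^3 + a^2*(5*z + 2) + a*(-8*z^2 + 12*z - 20) - 12*z^3 - 80*z^2 - 44*z + 24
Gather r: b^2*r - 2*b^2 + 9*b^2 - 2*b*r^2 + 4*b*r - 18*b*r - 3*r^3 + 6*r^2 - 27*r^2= 7*b^2 - 3*r^3 + r^2*(-2*b - 21) + r*(b^2 - 14*b)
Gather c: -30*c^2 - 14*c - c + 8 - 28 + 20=-30*c^2 - 15*c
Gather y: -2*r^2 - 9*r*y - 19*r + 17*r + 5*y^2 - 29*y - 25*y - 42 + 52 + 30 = -2*r^2 - 2*r + 5*y^2 + y*(-9*r - 54) + 40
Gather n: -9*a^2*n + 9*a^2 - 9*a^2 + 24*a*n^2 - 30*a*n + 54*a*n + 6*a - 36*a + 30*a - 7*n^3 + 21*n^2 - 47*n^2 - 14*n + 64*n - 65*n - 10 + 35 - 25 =-7*n^3 + n^2*(24*a - 26) + n*(-9*a^2 + 24*a - 15)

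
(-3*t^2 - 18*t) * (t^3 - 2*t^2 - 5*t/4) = -3*t^5 - 12*t^4 + 159*t^3/4 + 45*t^2/2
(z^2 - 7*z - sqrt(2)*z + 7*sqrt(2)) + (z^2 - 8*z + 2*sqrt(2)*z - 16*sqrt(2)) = 2*z^2 - 15*z + sqrt(2)*z - 9*sqrt(2)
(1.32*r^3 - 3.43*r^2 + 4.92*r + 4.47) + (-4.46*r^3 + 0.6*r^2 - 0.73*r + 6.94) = -3.14*r^3 - 2.83*r^2 + 4.19*r + 11.41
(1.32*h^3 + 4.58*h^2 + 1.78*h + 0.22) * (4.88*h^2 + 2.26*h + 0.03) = 6.4416*h^5 + 25.3336*h^4 + 19.0768*h^3 + 5.2338*h^2 + 0.5506*h + 0.0066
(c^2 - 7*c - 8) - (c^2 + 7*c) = -14*c - 8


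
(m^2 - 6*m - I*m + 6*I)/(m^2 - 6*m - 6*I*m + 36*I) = (m - I)/(m - 6*I)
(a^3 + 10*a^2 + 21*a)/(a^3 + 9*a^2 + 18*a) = (a + 7)/(a + 6)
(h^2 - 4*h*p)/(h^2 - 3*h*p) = (h - 4*p)/(h - 3*p)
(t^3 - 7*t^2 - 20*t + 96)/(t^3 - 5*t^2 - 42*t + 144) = (t + 4)/(t + 6)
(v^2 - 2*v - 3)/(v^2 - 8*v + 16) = (v^2 - 2*v - 3)/(v^2 - 8*v + 16)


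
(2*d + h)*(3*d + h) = 6*d^2 + 5*d*h + h^2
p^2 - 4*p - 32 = (p - 8)*(p + 4)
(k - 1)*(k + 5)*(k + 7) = k^3 + 11*k^2 + 23*k - 35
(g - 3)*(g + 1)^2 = g^3 - g^2 - 5*g - 3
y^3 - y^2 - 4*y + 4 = (y - 2)*(y - 1)*(y + 2)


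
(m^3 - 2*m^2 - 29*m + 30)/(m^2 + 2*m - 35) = (m^3 - 2*m^2 - 29*m + 30)/(m^2 + 2*m - 35)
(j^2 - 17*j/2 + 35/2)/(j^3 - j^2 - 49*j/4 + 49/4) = 2*(j - 5)/(2*j^2 + 5*j - 7)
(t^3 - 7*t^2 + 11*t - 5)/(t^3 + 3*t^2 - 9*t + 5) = (t - 5)/(t + 5)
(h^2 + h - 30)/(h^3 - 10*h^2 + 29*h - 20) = (h + 6)/(h^2 - 5*h + 4)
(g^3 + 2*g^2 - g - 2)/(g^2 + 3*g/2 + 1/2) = 2*(g^2 + g - 2)/(2*g + 1)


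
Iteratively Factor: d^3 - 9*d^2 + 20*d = (d)*(d^2 - 9*d + 20) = d*(d - 4)*(d - 5)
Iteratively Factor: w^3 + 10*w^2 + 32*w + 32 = (w + 2)*(w^2 + 8*w + 16) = (w + 2)*(w + 4)*(w + 4)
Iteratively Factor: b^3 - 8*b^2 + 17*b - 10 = (b - 1)*(b^2 - 7*b + 10) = (b - 2)*(b - 1)*(b - 5)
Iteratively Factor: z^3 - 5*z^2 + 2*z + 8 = (z + 1)*(z^2 - 6*z + 8) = (z - 4)*(z + 1)*(z - 2)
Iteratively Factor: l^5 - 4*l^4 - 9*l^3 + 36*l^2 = (l - 4)*(l^4 - 9*l^2) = (l - 4)*(l + 3)*(l^3 - 3*l^2) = l*(l - 4)*(l + 3)*(l^2 - 3*l) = l^2*(l - 4)*(l + 3)*(l - 3)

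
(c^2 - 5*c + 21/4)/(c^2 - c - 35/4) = (2*c - 3)/(2*c + 5)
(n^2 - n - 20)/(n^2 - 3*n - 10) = (n + 4)/(n + 2)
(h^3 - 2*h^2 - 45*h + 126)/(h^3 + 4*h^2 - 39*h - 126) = (h - 3)/(h + 3)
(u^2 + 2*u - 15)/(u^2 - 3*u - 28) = (-u^2 - 2*u + 15)/(-u^2 + 3*u + 28)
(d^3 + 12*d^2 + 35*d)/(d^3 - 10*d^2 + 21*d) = (d^2 + 12*d + 35)/(d^2 - 10*d + 21)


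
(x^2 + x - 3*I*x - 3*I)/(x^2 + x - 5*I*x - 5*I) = (x - 3*I)/(x - 5*I)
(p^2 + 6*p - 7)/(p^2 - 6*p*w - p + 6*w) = (p + 7)/(p - 6*w)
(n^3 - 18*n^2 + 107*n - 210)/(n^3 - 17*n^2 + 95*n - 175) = (n - 6)/(n - 5)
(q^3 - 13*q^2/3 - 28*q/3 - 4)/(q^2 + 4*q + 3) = (q^2 - 16*q/3 - 4)/(q + 3)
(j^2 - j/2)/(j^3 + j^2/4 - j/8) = 4*(2*j - 1)/(8*j^2 + 2*j - 1)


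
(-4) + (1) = -3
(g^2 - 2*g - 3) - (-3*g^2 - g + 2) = 4*g^2 - g - 5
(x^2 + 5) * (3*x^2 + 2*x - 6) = 3*x^4 + 2*x^3 + 9*x^2 + 10*x - 30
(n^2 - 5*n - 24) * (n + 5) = n^3 - 49*n - 120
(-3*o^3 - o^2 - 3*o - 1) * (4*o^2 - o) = -12*o^5 - o^4 - 11*o^3 - o^2 + o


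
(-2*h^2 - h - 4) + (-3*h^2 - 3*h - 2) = -5*h^2 - 4*h - 6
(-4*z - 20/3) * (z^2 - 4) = -4*z^3 - 20*z^2/3 + 16*z + 80/3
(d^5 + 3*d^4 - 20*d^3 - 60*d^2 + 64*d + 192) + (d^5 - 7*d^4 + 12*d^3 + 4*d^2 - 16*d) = 2*d^5 - 4*d^4 - 8*d^3 - 56*d^2 + 48*d + 192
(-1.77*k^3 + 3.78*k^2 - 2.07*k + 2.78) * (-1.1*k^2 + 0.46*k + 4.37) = 1.947*k^5 - 4.9722*k^4 - 3.7191*k^3 + 12.5084*k^2 - 7.7671*k + 12.1486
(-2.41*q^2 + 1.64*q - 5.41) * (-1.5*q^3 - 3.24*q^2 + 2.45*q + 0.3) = 3.615*q^5 + 5.3484*q^4 - 3.1031*q^3 + 20.8234*q^2 - 12.7625*q - 1.623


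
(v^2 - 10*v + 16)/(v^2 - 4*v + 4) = (v - 8)/(v - 2)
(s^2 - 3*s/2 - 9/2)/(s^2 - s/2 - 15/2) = (2*s + 3)/(2*s + 5)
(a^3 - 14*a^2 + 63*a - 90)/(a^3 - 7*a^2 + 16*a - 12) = (a^2 - 11*a + 30)/(a^2 - 4*a + 4)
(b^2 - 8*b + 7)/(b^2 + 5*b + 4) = (b^2 - 8*b + 7)/(b^2 + 5*b + 4)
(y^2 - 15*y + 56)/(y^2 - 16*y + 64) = (y - 7)/(y - 8)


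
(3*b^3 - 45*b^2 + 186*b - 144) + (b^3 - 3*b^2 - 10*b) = 4*b^3 - 48*b^2 + 176*b - 144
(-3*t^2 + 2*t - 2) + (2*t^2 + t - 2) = -t^2 + 3*t - 4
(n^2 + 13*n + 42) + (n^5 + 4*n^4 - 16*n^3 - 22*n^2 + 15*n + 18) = n^5 + 4*n^4 - 16*n^3 - 21*n^2 + 28*n + 60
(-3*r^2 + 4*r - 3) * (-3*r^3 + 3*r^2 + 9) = 9*r^5 - 21*r^4 + 21*r^3 - 36*r^2 + 36*r - 27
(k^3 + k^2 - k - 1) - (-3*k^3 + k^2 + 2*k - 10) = 4*k^3 - 3*k + 9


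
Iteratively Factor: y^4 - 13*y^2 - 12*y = (y)*(y^3 - 13*y - 12) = y*(y + 1)*(y^2 - y - 12) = y*(y + 1)*(y + 3)*(y - 4)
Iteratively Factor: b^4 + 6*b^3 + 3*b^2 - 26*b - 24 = (b + 1)*(b^3 + 5*b^2 - 2*b - 24) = (b - 2)*(b + 1)*(b^2 + 7*b + 12) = (b - 2)*(b + 1)*(b + 4)*(b + 3)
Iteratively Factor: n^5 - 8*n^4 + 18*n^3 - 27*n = (n - 3)*(n^4 - 5*n^3 + 3*n^2 + 9*n) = (n - 3)*(n + 1)*(n^3 - 6*n^2 + 9*n) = (n - 3)^2*(n + 1)*(n^2 - 3*n) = n*(n - 3)^2*(n + 1)*(n - 3)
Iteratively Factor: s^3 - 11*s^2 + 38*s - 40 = (s - 5)*(s^2 - 6*s + 8) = (s - 5)*(s - 4)*(s - 2)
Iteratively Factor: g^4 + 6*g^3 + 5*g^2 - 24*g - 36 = (g - 2)*(g^3 + 8*g^2 + 21*g + 18) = (g - 2)*(g + 3)*(g^2 + 5*g + 6) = (g - 2)*(g + 3)^2*(g + 2)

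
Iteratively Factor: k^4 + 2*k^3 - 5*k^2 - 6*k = (k + 3)*(k^3 - k^2 - 2*k) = k*(k + 3)*(k^2 - k - 2) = k*(k - 2)*(k + 3)*(k + 1)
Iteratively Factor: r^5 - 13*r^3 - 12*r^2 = (r + 1)*(r^4 - r^3 - 12*r^2) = r*(r + 1)*(r^3 - r^2 - 12*r) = r^2*(r + 1)*(r^2 - r - 12) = r^2*(r + 1)*(r + 3)*(r - 4)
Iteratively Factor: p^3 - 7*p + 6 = (p - 2)*(p^2 + 2*p - 3) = (p - 2)*(p + 3)*(p - 1)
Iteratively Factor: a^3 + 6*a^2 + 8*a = (a + 4)*(a^2 + 2*a) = a*(a + 4)*(a + 2)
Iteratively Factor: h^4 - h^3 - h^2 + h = (h - 1)*(h^3 - h) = (h - 1)^2*(h^2 + h) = (h - 1)^2*(h + 1)*(h)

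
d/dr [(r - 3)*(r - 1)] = 2*r - 4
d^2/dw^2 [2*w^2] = 4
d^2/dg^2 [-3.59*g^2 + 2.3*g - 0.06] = -7.18000000000000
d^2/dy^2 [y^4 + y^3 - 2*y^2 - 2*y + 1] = 12*y^2 + 6*y - 4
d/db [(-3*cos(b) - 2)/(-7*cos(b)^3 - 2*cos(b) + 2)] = 4*(82*sin(b) + 42*sin(2*b) + 42*sin(3*b) + 21*sin(4*b))/(-29*cos(b) - 7*cos(3*b) + 8)^2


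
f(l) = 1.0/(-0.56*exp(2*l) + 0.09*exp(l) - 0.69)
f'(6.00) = 0.00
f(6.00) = 0.00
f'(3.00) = 0.01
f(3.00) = 0.00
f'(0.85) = 0.47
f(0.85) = -0.28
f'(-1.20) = 0.15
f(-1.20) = -1.40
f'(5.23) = 0.00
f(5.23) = -0.00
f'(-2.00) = 0.02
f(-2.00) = -1.45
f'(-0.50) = 0.50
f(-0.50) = -1.19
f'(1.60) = 0.14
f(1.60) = -0.07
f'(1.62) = 0.13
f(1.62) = -0.07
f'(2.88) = 0.01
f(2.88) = -0.01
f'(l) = 1.0*(1.12*exp(2*l) - 0.09*exp(l))/(-0.56*exp(2*l) + 0.09*exp(l) - 0.69)^2 = (1.12*exp(l) - 0.09)*exp(l)/(0.56*exp(2*l) - 0.09*exp(l) + 0.69)^2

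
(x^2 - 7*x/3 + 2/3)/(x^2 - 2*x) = (x - 1/3)/x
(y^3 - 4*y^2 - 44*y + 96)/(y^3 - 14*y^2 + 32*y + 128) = (y^2 + 4*y - 12)/(y^2 - 6*y - 16)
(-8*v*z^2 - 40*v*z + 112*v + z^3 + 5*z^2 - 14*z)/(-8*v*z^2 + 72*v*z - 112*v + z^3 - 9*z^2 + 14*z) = (z + 7)/(z - 7)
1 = 1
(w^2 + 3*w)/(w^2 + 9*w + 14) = w*(w + 3)/(w^2 + 9*w + 14)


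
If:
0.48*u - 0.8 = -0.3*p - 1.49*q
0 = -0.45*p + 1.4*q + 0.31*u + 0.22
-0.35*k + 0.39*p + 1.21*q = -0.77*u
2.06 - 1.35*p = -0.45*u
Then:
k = 2.03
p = 1.40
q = 0.38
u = -0.38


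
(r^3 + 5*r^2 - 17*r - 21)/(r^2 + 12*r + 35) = (r^2 - 2*r - 3)/(r + 5)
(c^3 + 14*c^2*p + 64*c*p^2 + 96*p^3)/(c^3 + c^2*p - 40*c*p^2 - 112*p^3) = (-c - 6*p)/(-c + 7*p)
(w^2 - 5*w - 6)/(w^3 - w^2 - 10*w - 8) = (w - 6)/(w^2 - 2*w - 8)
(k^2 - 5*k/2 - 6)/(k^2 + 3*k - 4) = (k^2 - 5*k/2 - 6)/(k^2 + 3*k - 4)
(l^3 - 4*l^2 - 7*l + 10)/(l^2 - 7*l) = (l^3 - 4*l^2 - 7*l + 10)/(l*(l - 7))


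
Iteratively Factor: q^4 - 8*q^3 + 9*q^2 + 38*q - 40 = (q + 2)*(q^3 - 10*q^2 + 29*q - 20) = (q - 5)*(q + 2)*(q^2 - 5*q + 4) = (q - 5)*(q - 4)*(q + 2)*(q - 1)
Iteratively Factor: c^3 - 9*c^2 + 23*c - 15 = (c - 5)*(c^2 - 4*c + 3) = (c - 5)*(c - 1)*(c - 3)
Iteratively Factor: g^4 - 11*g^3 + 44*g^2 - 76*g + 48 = (g - 2)*(g^3 - 9*g^2 + 26*g - 24) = (g - 2)^2*(g^2 - 7*g + 12) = (g - 3)*(g - 2)^2*(g - 4)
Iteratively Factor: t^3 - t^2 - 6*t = (t - 3)*(t^2 + 2*t) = (t - 3)*(t + 2)*(t)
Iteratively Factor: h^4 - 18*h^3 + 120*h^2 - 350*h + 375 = (h - 5)*(h^3 - 13*h^2 + 55*h - 75) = (h - 5)^2*(h^2 - 8*h + 15) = (h - 5)^3*(h - 3)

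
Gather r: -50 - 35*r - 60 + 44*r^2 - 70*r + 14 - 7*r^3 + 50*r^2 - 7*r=-7*r^3 + 94*r^2 - 112*r - 96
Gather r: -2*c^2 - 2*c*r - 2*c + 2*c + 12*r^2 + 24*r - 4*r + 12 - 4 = -2*c^2 + 12*r^2 + r*(20 - 2*c) + 8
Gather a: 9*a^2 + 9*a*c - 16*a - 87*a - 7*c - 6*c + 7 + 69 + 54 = 9*a^2 + a*(9*c - 103) - 13*c + 130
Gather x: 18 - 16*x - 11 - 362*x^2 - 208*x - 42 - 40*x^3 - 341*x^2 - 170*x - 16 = -40*x^3 - 703*x^2 - 394*x - 51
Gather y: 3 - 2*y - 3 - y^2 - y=-y^2 - 3*y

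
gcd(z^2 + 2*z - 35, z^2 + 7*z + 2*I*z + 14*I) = z + 7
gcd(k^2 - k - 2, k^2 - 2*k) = k - 2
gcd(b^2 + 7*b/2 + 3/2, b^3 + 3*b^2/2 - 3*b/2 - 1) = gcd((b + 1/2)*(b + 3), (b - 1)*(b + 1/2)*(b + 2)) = b + 1/2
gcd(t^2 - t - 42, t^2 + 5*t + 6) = 1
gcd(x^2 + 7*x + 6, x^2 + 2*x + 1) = x + 1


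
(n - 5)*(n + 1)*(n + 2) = n^3 - 2*n^2 - 13*n - 10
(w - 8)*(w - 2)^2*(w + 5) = w^4 - 7*w^3 - 24*w^2 + 148*w - 160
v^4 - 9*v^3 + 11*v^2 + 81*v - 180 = (v - 5)*(v - 4)*(v - 3)*(v + 3)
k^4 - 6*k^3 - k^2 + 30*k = k*(k - 5)*(k - 3)*(k + 2)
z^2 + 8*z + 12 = (z + 2)*(z + 6)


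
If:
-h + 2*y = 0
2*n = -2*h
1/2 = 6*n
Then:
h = -1/12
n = 1/12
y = -1/24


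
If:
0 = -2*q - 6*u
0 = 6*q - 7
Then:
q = 7/6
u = -7/18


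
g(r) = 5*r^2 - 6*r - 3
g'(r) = 10*r - 6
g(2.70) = 17.25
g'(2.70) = 21.00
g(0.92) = -4.29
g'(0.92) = 3.20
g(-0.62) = 2.64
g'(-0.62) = -12.20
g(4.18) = 59.28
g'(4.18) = 35.80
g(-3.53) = 80.48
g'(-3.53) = -41.30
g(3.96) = 51.65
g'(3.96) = 33.60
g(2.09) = 6.30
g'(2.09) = 14.90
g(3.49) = 36.96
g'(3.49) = 28.90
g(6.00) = 141.00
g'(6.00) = 54.00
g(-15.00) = 1212.00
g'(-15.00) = -156.00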